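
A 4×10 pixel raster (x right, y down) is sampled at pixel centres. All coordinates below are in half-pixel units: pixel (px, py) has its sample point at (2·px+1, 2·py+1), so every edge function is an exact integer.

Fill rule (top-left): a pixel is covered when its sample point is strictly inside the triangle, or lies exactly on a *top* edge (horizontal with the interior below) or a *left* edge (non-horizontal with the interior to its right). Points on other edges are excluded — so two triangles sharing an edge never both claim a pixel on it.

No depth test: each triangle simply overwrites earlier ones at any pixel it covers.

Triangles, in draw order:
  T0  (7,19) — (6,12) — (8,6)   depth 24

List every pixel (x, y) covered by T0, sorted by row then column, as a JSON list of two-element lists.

T0:
  2·area = 20
  edge (7, 19)→(6, 12): d=(-1,-7) top-left  bias=+0
  edge (6, 12)→(8, 6): d=(2,-6) top-left  bias=+0
  edge (8, 6)→(7, 19): d=(-1,13) right/bottom  bias=-1
    (2,2)@(5, 5): e=[0,-20,40] → ·  [on edge]
    (3,4)@(7, 9): e=[10,0,10] → #  [on edge]
    (3,5)@(7, 11): e=[8,4,8] → #
    (3,6)@(7, 13): e=[6,8,6] → #
    (2,7)@(5, 15): e=[-10,0,30] → ·  [on edge]
    (3,7)@(7, 15): e=[4,12,4] → #
    (3,8)@(7, 17): e=[2,16,2] → #
    (3,9)@(7, 19): e=[0,20,0] → ·  [on edge]
  covered (5 px):
    · · · ·
    · · · ·
    · · · ·
    · · · ·
    · · · #
    · · · #
    · · · #
    · · · #
    · · · #
    · · · ·

Answer: [[3,4],[3,5],[3,6],[3,7],[3,8]]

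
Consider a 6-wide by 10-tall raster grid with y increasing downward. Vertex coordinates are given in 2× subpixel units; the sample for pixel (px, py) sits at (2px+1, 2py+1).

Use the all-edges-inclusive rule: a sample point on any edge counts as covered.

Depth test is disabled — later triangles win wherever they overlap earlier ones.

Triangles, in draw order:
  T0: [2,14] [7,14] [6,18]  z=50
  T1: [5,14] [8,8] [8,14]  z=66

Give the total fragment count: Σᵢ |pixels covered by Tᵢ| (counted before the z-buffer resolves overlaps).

T0:
  2·area = 20
  edge (2, 14)→(7, 14): d=(5,0) inclusive
  edge (7, 14)→(6, 18): d=(-1,4) inclusive
  edge (6, 18)→(2, 14): d=(-4,-4) inclusive
    (0,6)@(1, 13): e=[-5,25,0] → ·  [on edge]
    (1,7)@(3, 15): e=[5,15,0] → #  [on edge]
    (2,7)@(5, 15): e=[5,7,8] → #
    (3,7)@(7, 15): e=[5,-1,16] → ·
    (1,8)@(3, 17): e=[15,13,-8] → ·
    (2,8)@(5, 17): e=[15,5,0] → #  [on edge]
    (3,8)@(7, 17): e=[15,-3,8] → ·
    (2,9)@(5, 19): e=[25,3,-8] → ·
    (3,9)@(7, 19): e=[25,-5,0] → ·  [on edge]
  covered (3 px):
    · · · · · ·
    · · · · · ·
    · · · · · ·
    · · · · · ·
    · · · · · ·
    · · · · · ·
    · · · · · ·
    · # # · · ·
    · · # · · ·
    · · · · · ·
T1:
  2·area = 18
  edge (5, 14)→(8, 8): d=(3,-6) inclusive
  edge (8, 8)→(8, 14): d=(0,6) inclusive
  edge (8, 14)→(5, 14): d=(-3,0) inclusive
    (3,5)@(7, 11): e=[3,6,9] → #
    (4,5)@(9, 11): e=[15,-6,9] → ·
    (3,6)@(7, 13): e=[9,6,3] → #
    (4,6)@(9, 13): e=[21,-6,3] → ·
    (3,7)@(7, 15): e=[15,6,-3] → ·
  covered (2 px):
    · · · · · ·
    · · · · · ·
    · · · · · ·
    · · · · · ·
    · · · · · ·
    · · · # · ·
    · · · # · ·
    · · · · · ·
    · · · · · ·
    · · · · · ·

Result: 5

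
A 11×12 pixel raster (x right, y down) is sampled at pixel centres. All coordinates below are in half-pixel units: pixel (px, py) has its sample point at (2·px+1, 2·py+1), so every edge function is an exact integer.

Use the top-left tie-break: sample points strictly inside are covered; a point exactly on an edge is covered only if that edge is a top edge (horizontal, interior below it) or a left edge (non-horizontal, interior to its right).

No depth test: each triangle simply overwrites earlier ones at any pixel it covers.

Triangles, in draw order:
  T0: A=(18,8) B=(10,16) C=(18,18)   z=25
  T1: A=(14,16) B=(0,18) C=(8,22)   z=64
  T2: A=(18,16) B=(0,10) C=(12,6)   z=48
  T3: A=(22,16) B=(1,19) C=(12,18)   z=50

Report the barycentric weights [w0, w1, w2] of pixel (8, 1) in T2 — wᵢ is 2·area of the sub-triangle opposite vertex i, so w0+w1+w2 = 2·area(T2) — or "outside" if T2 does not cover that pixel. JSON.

T0:
  2·area = 80  (B↔C swapped to make it positive)
  edge (18, 8)→(18, 18): d=(0,10) right/bottom  bias=-1
  edge (18, 18)→(10, 16): d=(-8,-2) top-left  bias=+0
  edge (10, 16)→(18, 8): d=(8,-8) top-left  bias=+0
    (10,2)@(21, 5): e=[-30,110,0] → ·  [on edge]
    (9,3)@(19, 7): e=[-10,90,0] → ·  [on edge]
    (8,4)@(17, 9): e=[10,70,0] → #  [on edge]
    (9,4)@(19, 9): e=[-10,74,16] → ·
    (7,5)@(15, 11): e=[30,50,0] → #  [on edge]
    (9,5)@(19, 11): e=[-10,58,32] → ·
    (6,6)@(13, 13): e=[50,30,0] → #  [on edge]
    (9,6)@(19, 13): e=[-10,42,48] → ·
    (5,7)@(11, 15): e=[70,10,0] → #  [on edge]
    (9,7)@(19, 15): e=[-10,26,64] → ·
    (4,8)@(9, 17): e=[90,-10,0] → ·  [on edge]
    (5,8)@(11, 17): e=[70,-6,16] → ·
    (3,9)@(7, 19): e=[110,-30,0] → ·  [on edge]
    (2,10)@(5, 21): e=[130,-50,0] → ·  [on edge]
    (1,11)@(3, 23): e=[150,-70,0] → ·  [on edge]
  covered (12 px):
    · · · · · · · · · · ·
    · · · · · · · · · · ·
    · · · · · · · · · · ·
    · · · · · · · · · · ·
    · · · · · · · · # · ·
    · · · · · · · # # · ·
    · · · · · · # # # · ·
    · · · · · # # # # · ·
    · · · · · · · # # · ·
    · · · · · · · · · · ·
    · · · · · · · · · · ·
    · · · · · · · · · · ·
T1:
  2·area = 72  (B↔C swapped to make it positive)
  edge (14, 16)→(8, 22): d=(-6,6) right/bottom  bias=-1
  edge (8, 22)→(0, 18): d=(-8,-4) top-left  bias=+0
  edge (0, 18)→(14, 16): d=(14,-2) top-left  bias=+0
    (10,4)@(21, 9): e=[0,156,-84] → ·  [on edge]
    (9,5)@(19, 11): e=[0,132,-60] → ·  [on edge]
    (8,6)@(17, 13): e=[0,108,-36] → ·  [on edge]
    (7,7)@(15, 15): e=[0,84,-12] → ·  [on edge]
    (10,7)@(21, 15): e=[-36,108,0] → ·  [on edge]
    (3,8)@(7, 17): e=[36,36,0] → #  [on edge]
    (4,8)@(9, 17): e=[24,44,4] → #
    (5,8)@(11, 17): e=[12,52,8] → #
    (6,8)@(13, 17): e=[0,60,12] → ·  [on edge]
    (1,9)@(3, 19): e=[48,4,20] → #
    (2,9)@(5, 19): e=[36,12,24] → #
    (5,9)@(11, 19): e=[0,36,36] → ·  [on edge]
    (4,10)@(9, 21): e=[0,12,60] → ·  [on edge]
    (3,11)@(7, 23): e=[0,-12,84] → ·  [on edge]
  covered (8 px):
    · · · · · · · · · · ·
    · · · · · · · · · · ·
    · · · · · · · · · · ·
    · · · · · · · · · · ·
    · · · · · · · · · · ·
    · · · · · · · · · · ·
    · · · · · · · · · · ·
    · · · · · · · · · · ·
    · · · # # # · · · · ·
    · # # # # · · · · · ·
    · · · # · · · · · · ·
    · · · · · · · · · · ·
T2:
  2·area = 144
  edge (18, 16)→(0, 10): d=(-18,-6) top-left  bias=+0
  edge (0, 10)→(12, 6): d=(12,-4) top-left  bias=+0
  edge (12, 6)→(18, 16): d=(6,10) right/bottom  bias=-1
    (4,0)@(9, 1): e=[216,-72,0] → ·  [on edge]
    (10,1)@(21, 3): e=[252,0,-108] → ·  [on edge]
    (7,2)@(15, 5): e=[180,0,-36] → ·  [on edge]
    (4,3)@(9, 7): e=[108,0,36] → #  [on edge]
    (5,3)@(11, 7): e=[120,8,16] → #
    (6,3)@(13, 7): e=[132,16,-4] → ·
    (1,4)@(3, 9): e=[36,0,108] → #  [on edge]
    (2,4)@(5, 9): e=[48,8,88] → #
    (3,4)@(7, 9): e=[60,16,68] → #
    (6,4)@(13, 9): e=[96,40,8] → #
    (7,4)@(15, 9): e=[108,48,-12] → ·
    (1,5)@(3, 11): e=[0,24,120] → #  [on edge]
    (7,5)@(15, 11): e=[72,72,0] → ·  [on edge]
    (4,6)@(9, 13): e=[0,72,72] → #  [on edge]
    (7,7)@(15, 15): e=[0,120,24] → #  [on edge]
    (10,8)@(21, 17): e=[0,168,-24] → ·  [on edge]
    (10,10)@(21, 21): e=[-72,216,0] → ·  [on edge]
  covered (20 px):
    · · · · · · · · · · ·
    · · · · · · · · · · ·
    · · · · · · · · · · ·
    · · · · # # · · · · ·
    · # # # # # # · · · ·
    · # # # # # # · · · ·
    · · · · # # # # · · ·
    · · · · · · · # # · ·
    · · · · · · · · · · ·
    · · · · · · · · · · ·
    · · · · · · · · · · ·
    · · · · · · · · · · ·
T3:
  2·area = 12  (B↔C swapped to make it positive)
  edge (22, 16)→(12, 18): d=(-10,2) right/bottom  bias=-1
  edge (12, 18)→(1, 19): d=(-11,1) right/bottom  bias=-1
  edge (1, 19)→(22, 16): d=(21,-3) top-left  bias=+0
    (7,8)@(15, 17): e=[4,8,0] → #  [on edge]
    (8,8)@(17, 17): e=[0,6,6] → ·  [on edge]
    (0,9)@(1, 19): e=[12,0,0] → ·  [on edge]
    (3,9)@(7, 19): e=[0,-6,18] → ·  [on edge]
    (7,9)@(15, 19): e=[-16,-14,42] → ·
  covered (1 px):
    · · · · · · · · · · ·
    · · · · · · · · · · ·
    · · · · · · · · · · ·
    · · · · · · · · · · ·
    · · · · · · · · · · ·
    · · · · · · · · · · ·
    · · · · · · · · · · ·
    · · · · · · · · · · ·
    · · · · · · · # · · ·
    · · · · · · · · · · ·
    · · · · · · · · · · ·
    · · · · · · · · · · ·

Answer: "outside"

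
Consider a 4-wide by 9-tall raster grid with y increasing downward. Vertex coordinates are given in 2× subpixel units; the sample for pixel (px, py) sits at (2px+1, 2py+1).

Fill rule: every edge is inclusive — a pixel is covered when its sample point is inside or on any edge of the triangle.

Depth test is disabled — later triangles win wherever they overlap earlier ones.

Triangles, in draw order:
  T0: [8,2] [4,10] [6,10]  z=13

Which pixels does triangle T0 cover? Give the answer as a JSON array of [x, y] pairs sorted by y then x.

T0:
  2·area = 16  (B↔C swapped to make it positive)
  edge (8, 2)→(6, 10): d=(-2,8) inclusive
  edge (6, 10)→(4, 10): d=(-2,0) inclusive
  edge (4, 10)→(8, 2): d=(4,-8) inclusive
    (3,2)@(7, 5): e=[2,10,4] → #
    (3,3)@(7, 7): e=[-2,6,12] → ·
    (2,4)@(5, 9): e=[10,2,4] → #
    (3,4)@(7, 9): e=[-6,2,20] → ·
    (2,5)@(5, 11): e=[6,-2,12] → ·
  covered (2 px):
    · · · ·
    · · · ·
    · · · #
    · · · ·
    · · # ·
    · · · ·
    · · · ·
    · · · ·
    · · · ·

Answer: [[3,2],[2,4]]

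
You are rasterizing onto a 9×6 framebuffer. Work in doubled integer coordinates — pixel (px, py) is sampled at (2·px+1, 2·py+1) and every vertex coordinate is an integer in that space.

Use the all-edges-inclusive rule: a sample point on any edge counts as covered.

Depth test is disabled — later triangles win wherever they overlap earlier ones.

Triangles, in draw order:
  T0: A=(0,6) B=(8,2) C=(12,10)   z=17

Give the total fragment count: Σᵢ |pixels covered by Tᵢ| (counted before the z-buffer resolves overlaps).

T0:
  2·area = 80
  edge (0, 6)→(8, 2): d=(8,-4) inclusive
  edge (8, 2)→(12, 10): d=(4,8) inclusive
  edge (12, 10)→(0, 6): d=(-12,-4) inclusive
    (3,1)@(7, 3): e=[4,12,64] → #
    (4,1)@(9, 3): e=[12,-4,72] → ·
    (1,2)@(3, 5): e=[4,52,24] → #
    (2,2)@(5, 5): e=[12,36,32] → #
    (4,2)@(9, 5): e=[28,4,48] → #
    (5,2)@(11, 5): e=[36,-12,56] → ·
    (1,3)@(3, 7): e=[20,60,0] → #  [on edge]
    (5,3)@(11, 7): e=[52,-4,32] → ·
    (1,4)@(3, 9): e=[36,68,-24] → ·
    (2,4)@(5, 9): e=[44,52,-16] → ·
    (3,4)@(7, 9): e=[52,36,-8] → ·
    (4,4)@(9, 9): e=[60,20,0] → #  [on edge]
    (7,5)@(15, 11): e=[100,-20,0] → ·  [on edge]
  covered (11 px):
    · · · · · · · · ·
    · · · # · · · · ·
    · # # # # · · · ·
    · # # # # · · · ·
    · · · · # # · · ·
    · · · · · · · · ·

Result: 11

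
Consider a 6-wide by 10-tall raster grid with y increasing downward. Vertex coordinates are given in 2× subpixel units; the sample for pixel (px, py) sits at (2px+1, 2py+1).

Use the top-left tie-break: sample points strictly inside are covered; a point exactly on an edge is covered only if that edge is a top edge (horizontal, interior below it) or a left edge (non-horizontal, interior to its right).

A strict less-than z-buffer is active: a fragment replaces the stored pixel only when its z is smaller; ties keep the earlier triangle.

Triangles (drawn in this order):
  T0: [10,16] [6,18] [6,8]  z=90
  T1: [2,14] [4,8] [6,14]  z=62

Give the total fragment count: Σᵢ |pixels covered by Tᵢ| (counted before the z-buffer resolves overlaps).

T0:
  2·area = 40
  edge (10, 16)→(6, 18): d=(-4,2) right/bottom  bias=-1
  edge (6, 18)→(6, 8): d=(0,-10) top-left  bias=+0
  edge (6, 8)→(10, 16): d=(4,8) right/bottom  bias=-1
    (3,5)@(7, 11): e=[26,10,4] → X
    (4,5)@(9, 11): e=[22,30,-12] → .
    (3,6)@(7, 13): e=[18,10,12] → X
    (4,6)@(9, 13): e=[14,30,-4] → .
    (3,7)@(7, 15): e=[10,10,20] → X
    (4,7)@(9, 15): e=[6,30,4] → X
    (5,7)@(11, 15): e=[2,50,-12] → .
    (3,8)@(7, 17): e=[2,10,28] → X
    (4,8)@(9, 17): e=[-2,30,12] → .
    (3,9)@(7, 19): e=[-6,10,36] → .
  covered (5 px):
    . . . . . .
    . . . . . .
    . . . . . .
    . . . . . .
    . . . . . .
    . . . X . .
    . . . X . .
    . . . X X .
    . . . X . .
    . . . . . .
T1:
  2·area = 24
  edge (2, 14)→(4, 8): d=(2,-6) top-left  bias=+0
  edge (4, 8)→(6, 14): d=(2,6) right/bottom  bias=-1
  edge (6, 14)→(2, 14): d=(-4,0) right/bottom  bias=-1
    (1,2)@(3, 5): e=[-12,0,36] → .  [on edge]
    (2,2)@(5, 5): e=[0,-12,36] → .  [on edge]
    (1,5)@(3, 11): e=[0,12,12] → X  [on edge]
    (2,5)@(5, 11): e=[12,0,12] → .  [on edge]
    (1,6)@(3, 13): e=[4,16,4] → X
    (2,6)@(5, 13): e=[16,4,4] → X
    (3,6)@(7, 13): e=[28,-8,4] → .
    (1,7)@(3, 15): e=[8,20,-4] → .
    (2,7)@(5, 15): e=[20,8,-4] → .
    (0,8)@(1, 17): e=[0,36,-12] → .  [on edge]
    (3,8)@(7, 17): e=[36,0,-12] → .  [on edge]
  covered (3 px):
    . . . . . .
    . . . . . .
    . . . . . .
    . . . . . .
    . . . . . .
    . X . . . .
    . X X . . .
    . . . . . .
    . . . . . .
    . . . . . .

Final: 8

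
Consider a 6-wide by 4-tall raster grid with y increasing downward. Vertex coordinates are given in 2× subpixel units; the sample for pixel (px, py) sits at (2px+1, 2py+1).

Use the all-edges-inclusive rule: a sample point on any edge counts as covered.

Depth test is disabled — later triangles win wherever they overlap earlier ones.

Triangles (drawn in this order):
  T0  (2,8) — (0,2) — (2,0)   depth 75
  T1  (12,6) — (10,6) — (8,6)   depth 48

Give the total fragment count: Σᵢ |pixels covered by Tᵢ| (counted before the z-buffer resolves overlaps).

T0:
  2·area = 16
  edge (2, 8)→(0, 2): d=(-2,-6) inclusive
  edge (0, 2)→(2, 0): d=(2,-2) inclusive
  edge (2, 0)→(2, 8): d=(0,8) inclusive
    (0,0)@(1, 1): e=[8,0,8] → #  [on edge]
    (1,0)@(3, 1): e=[20,4,-8] → ·
    (0,1)@(1, 3): e=[4,4,8] → #
    (1,1)@(3, 3): e=[16,8,-8] → ·
    (0,2)@(1, 5): e=[0,8,8] → #  [on edge]
    (1,2)@(3, 5): e=[12,12,-8] → ·
    (0,3)@(1, 7): e=[-4,12,8] → ·
  covered (3 px):
    # · · · · ·
    # · · · · ·
    # · · · · ·
    · · · · · ·
T1:
  degenerate (2·area = 0) — covers nothing

Final: 3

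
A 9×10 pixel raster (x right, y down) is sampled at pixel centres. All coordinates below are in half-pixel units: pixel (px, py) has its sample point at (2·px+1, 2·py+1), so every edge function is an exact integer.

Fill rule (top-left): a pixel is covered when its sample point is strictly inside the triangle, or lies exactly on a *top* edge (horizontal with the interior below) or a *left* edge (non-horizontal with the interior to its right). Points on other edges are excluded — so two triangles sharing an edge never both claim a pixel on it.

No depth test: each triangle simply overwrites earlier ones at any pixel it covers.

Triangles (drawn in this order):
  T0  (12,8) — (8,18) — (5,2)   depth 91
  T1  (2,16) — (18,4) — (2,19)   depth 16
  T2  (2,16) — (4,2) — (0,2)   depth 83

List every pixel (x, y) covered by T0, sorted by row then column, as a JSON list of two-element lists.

T0:
  2·area = 94
  edge (12, 8)→(8, 18): d=(-4,10) right/bottom  bias=-1
  edge (8, 18)→(5, 2): d=(-3,-16) top-left  bias=+0
  edge (5, 2)→(12, 8): d=(7,6) right/bottom  bias=-1
    (3,2)@(7, 5): e=[62,23,9] → X
    (4,2)@(9, 5): e=[42,55,-3] → .
    (3,3)@(7, 7): e=[54,17,23] → X
    (4,3)@(9, 7): e=[34,49,11] → X
    (5,3)@(11, 7): e=[14,81,-1] → .
    (3,4)@(7, 9): e=[46,11,37] → X
    (5,4)@(11, 9): e=[6,75,13] → X
    (6,4)@(13, 9): e=[-14,107,1] → .
    (3,5)@(7, 11): e=[38,5,51] → X
    (5,5)@(11, 11): e=[-2,69,27] → .
    (3,6)@(7, 13): e=[30,-1,65] → .
    (4,6)@(9, 13): e=[10,31,53] → X
  covered (10 px):
    . . . . . . . . .
    . . . . . . . . .
    . . . X . . . . .
    . . . X X . . . .
    . . . X X X . . .
    . . . X X . . . .
    . . . . X . . . .
    . . . . X . . . .
    . . . . . . . . .
    . . . . . . . . .
T1:
  2·area = 48
  edge (2, 16)→(18, 4): d=(16,-12) top-left  bias=+0
  edge (18, 4)→(2, 19): d=(-16,15) right/bottom  bias=-1
  edge (2, 19)→(2, 16): d=(0,-3) top-left  bias=+0
    (4,5)@(9, 11): e=[4,23,21] → X
    (5,5)@(11, 11): e=[28,-7,27] → .
    (3,6)@(7, 13): e=[12,21,15] → X
    (4,6)@(9, 13): e=[36,-9,21] → .
    (2,7)@(5, 15): e=[20,19,9] → X
    (3,7)@(7, 15): e=[44,-11,15] → .
    (1,8)@(3, 17): e=[28,17,3] → X
    (2,8)@(5, 17): e=[52,-13,9] → .
    (1,9)@(3, 19): e=[60,-15,3] → .
  covered (4 px):
    . . . . . . . . .
    . . . . . . . . .
    . . . . . . . . .
    . . . . . . . . .
    . . . . . . . . .
    . . . . X . . . .
    . . . X . . . . .
    . . X . . . . . .
    . X . . . . . . .
    . . . . . . . . .
T2:
  2·area = 56  (B↔C swapped to make it positive)
  edge (2, 16)→(0, 2): d=(-2,-14) top-left  bias=+0
  edge (0, 2)→(4, 2): d=(4,0) top-left  bias=+0
  edge (4, 2)→(2, 16): d=(-2,14) right/bottom  bias=-1
    (0,1)@(1, 3): e=[12,4,40] → X
    (1,1)@(3, 3): e=[40,4,12] → X
    (2,1)@(5, 3): e=[68,4,-16] → .
    (0,2)@(1, 5): e=[8,12,36] → X
    (2,2)@(5, 5): e=[64,12,-20] → .
    (0,3)@(1, 7): e=[4,20,32] → X
    (2,3)@(5, 7): e=[60,20,-24] → .
    (0,4)@(1, 9): e=[0,28,28] → X  [on edge]
    (1,4)@(3, 9): e=[28,28,0] → .  [on edge]
    (0,5)@(1, 11): e=[-4,36,24] → .
  covered (7 px):
    . . . . . . . . .
    X X . . . . . . .
    X X . . . . . . .
    X X . . . . . . .
    X . . . . . . . .
    . . . . . . . . .
    . . . . . . . . .
    . . . . . . . . .
    . . . . . . . . .
    . . . . . . . . .

Result: [[3,2],[3,3],[4,3],[3,4],[4,4],[5,4],[3,5],[4,5],[4,6],[4,7]]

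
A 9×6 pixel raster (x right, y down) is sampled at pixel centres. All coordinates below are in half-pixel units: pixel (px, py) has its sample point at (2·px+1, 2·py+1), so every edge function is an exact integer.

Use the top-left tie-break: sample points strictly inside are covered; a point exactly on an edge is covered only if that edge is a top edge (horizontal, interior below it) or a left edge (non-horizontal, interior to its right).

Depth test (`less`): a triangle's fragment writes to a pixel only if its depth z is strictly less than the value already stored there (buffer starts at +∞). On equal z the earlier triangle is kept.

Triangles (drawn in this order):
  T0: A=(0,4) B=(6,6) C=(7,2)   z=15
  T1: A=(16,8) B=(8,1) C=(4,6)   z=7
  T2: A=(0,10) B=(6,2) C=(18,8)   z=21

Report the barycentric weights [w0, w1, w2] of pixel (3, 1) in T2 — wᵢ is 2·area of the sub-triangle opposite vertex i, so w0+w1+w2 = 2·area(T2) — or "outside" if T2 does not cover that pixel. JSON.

T0:
  2·area = 26  (B↔C swapped to make it positive)
  edge (0, 4)→(7, 2): d=(7,-2) top-left  bias=+0
  edge (7, 2)→(6, 6): d=(-1,4) right/bottom  bias=-1
  edge (6, 6)→(0, 4): d=(-6,-2) top-left  bias=+0
    (2,1)@(5, 3): e=[3,7,16] → #
    (3,1)@(7, 3): e=[7,-1,20] → ·
    (1,2)@(3, 5): e=[13,13,0] → #  [on edge]
    (3,2)@(7, 5): e=[21,-3,8] → ·
    (1,3)@(3, 7): e=[27,11,-12] → ·
    (2,3)@(5, 7): e=[31,3,-8] → ·
    (4,3)@(9, 7): e=[39,-13,0] → ·  [on edge]
    (7,4)@(15, 9): e=[65,-39,0] → ·  [on edge]
  covered (3 px):
    · · · · · · · · ·
    · · # · · · · · ·
    · # # · · · · · ·
    · · · · · · · · ·
    · · · · · · · · ·
    · · · · · · · · ·
T1:
  2·area = 68  (B↔C swapped to make it positive)
  edge (16, 8)→(4, 6): d=(-12,-2) top-left  bias=+0
  edge (4, 6)→(8, 1): d=(4,-5) top-left  bias=+0
  edge (8, 1)→(16, 8): d=(8,7) right/bottom  bias=-1
    (3,1)@(7, 3): e=[42,3,23] → #
    (4,1)@(9, 3): e=[46,13,9] → #
    (5,1)@(11, 3): e=[50,23,-5] → ·
    (2,2)@(5, 5): e=[14,1,53] → #
    (5,2)@(11, 5): e=[26,31,11] → #
    (6,2)@(13, 5): e=[30,41,-3] → ·
    (2,3)@(5, 7): e=[-10,9,69] → ·
    (3,3)@(7, 7): e=[-6,19,55] → ·
    (4,3)@(9, 7): e=[-2,29,41] → ·
    (5,3)@(11, 7): e=[2,39,27] → #
    (6,3)@(13, 7): e=[6,49,13] → #
    (7,3)@(15, 7): e=[10,59,-1] → ·
  covered (8 px):
    · · · · · · · · ·
    · · · # # · · · ·
    · · # # # # · · ·
    · · · · · # # · ·
    · · · · · · · · ·
    · · · · · · · · ·
T2:
  2·area = 132
  edge (0, 10)→(6, 2): d=(6,-8) top-left  bias=+0
  edge (6, 2)→(18, 8): d=(12,6) right/bottom  bias=-1
  edge (18, 8)→(0, 10): d=(-18,2) right/bottom  bias=-1
    (3,1)@(7, 3): e=[14,6,112] → #
    (4,1)@(9, 3): e=[30,-6,108] → ·
    (2,2)@(5, 5): e=[10,42,80] → #
    (4,2)@(9, 5): e=[42,18,72] → #
    (5,2)@(11, 5): e=[58,6,68] → #
    (6,2)@(13, 5): e=[74,-6,64] → ·
    (1,3)@(3, 7): e=[6,78,48] → #
    (6,3)@(13, 7): e=[86,18,28] → #
    (7,3)@(15, 7): e=[102,6,24] → #
    (8,3)@(17, 7): e=[118,-6,20] → ·
    (0,4)@(1, 9): e=[2,114,16] → #
    (4,4)@(9, 9): e=[66,66,0] → ·  [on edge]
  covered (16 px):
    · · · · · · · · ·
    · · · # · · · · ·
    · · # # # # · · ·
    · # # # # # # # ·
    # # # # · · · · ·
    · · · · · · · · ·

Answer: [6,112,14]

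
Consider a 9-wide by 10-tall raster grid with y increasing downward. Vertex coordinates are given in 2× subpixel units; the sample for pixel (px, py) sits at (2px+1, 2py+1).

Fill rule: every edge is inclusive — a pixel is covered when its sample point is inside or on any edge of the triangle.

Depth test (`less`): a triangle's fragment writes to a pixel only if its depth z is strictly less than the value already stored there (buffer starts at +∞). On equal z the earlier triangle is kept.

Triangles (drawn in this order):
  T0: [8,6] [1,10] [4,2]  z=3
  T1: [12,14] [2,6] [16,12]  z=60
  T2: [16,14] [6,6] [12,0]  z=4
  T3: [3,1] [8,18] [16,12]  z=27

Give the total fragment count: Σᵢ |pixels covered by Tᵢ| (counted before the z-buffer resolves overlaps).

T0:
  2·area = 44
  edge (8, 6)→(1, 10): d=(-7,4) inclusive
  edge (1, 10)→(4, 2): d=(3,-8) inclusive
  edge (4, 2)→(8, 6): d=(4,4) inclusive
    (1,0)@(3, 1): e=[55,-11,0] → ·  [on edge]
    (2,1)@(5, 3): e=[33,11,0] → #  [on edge]
    (3,1)@(7, 3): e=[25,27,-8] → ·
    (1,2)@(3, 5): e=[27,1,16] → #
    (3,2)@(7, 5): e=[11,33,0] → #  [on edge]
    (4,2)@(9, 5): e=[3,49,-8] → ·
    (1,3)@(3, 7): e=[13,7,24] → #
    (3,3)@(7, 7): e=[-3,39,8] → ·
    (4,3)@(9, 7): e=[-11,55,0] → ·  [on edge]
    (1,4)@(3, 9): e=[-1,13,32] → ·
    (2,4)@(5, 9): e=[-9,29,24] → ·
    (5,4)@(11, 9): e=[-33,77,0] → ·  [on edge]
    (6,5)@(13, 11): e=[-55,99,0] → ·  [on edge]
    (7,6)@(15, 13): e=[-77,121,0] → ·  [on edge]
    (8,7)@(17, 15): e=[-99,143,0] → ·  [on edge]
  covered (6 px):
    · · · · · · · · ·
    · · # · · · · · ·
    · # # # · · · · ·
    · # # · · · · · ·
    · · · · · · · · ·
    · · · · · · · · ·
    · · · · · · · · ·
    · · · · · · · · ·
    · · · · · · · · ·
    · · · · · · · · ·
T1:
  2·area = 52
  edge (12, 14)→(2, 6): d=(-10,-8) inclusive
  edge (2, 6)→(16, 12): d=(14,6) inclusive
  edge (16, 12)→(12, 14): d=(-4,2) inclusive
    (3,4)@(7, 9): e=[10,12,30] → #
    (4,4)@(9, 9): e=[26,0,26] → #  [on edge]
    (5,4)@(11, 9): e=[42,-12,22] → ·
    (3,5)@(7, 11): e=[-10,40,22] → ·
    (4,5)@(9, 11): e=[6,28,18] → #
    (5,5)@(11, 11): e=[22,16,14] → #
    (6,5)@(13, 11): e=[38,4,10] → #
    (7,5)@(15, 11): e=[54,-8,6] → ·
    (4,6)@(9, 13): e=[-14,56,10] → ·
    (5,6)@(11, 13): e=[2,44,6] → #
    (7,6)@(15, 13): e=[34,20,-2] → ·
    (5,7)@(11, 15): e=[-18,72,-2] → ·
  covered (7 px):
    · · · · · · · · ·
    · · · · · · · · ·
    · · · · · · · · ·
    · · · · · · · · ·
    · · · # # · · · ·
    · · · · # # # · ·
    · · · · · # # · ·
    · · · · · · · · ·
    · · · · · · · · ·
    · · · · · · · · ·
T2:
  2·area = 108
  edge (16, 14)→(6, 6): d=(-10,-8) inclusive
  edge (6, 6)→(12, 0): d=(6,-6) inclusive
  edge (12, 0)→(16, 14): d=(4,14) inclusive
    (5,0)@(11, 1): e=[90,0,18] → #  [on edge]
    (6,0)@(13, 1): e=[106,12,-10] → ·
    (4,1)@(9, 3): e=[54,0,54] → #  [on edge]
    (6,1)@(13, 3): e=[86,24,-2] → ·
    (3,2)@(7, 5): e=[18,0,90] → #  [on edge]
    (6,2)@(13, 5): e=[66,36,6] → #
    (7,2)@(15, 5): e=[82,48,-22] → ·
    (2,3)@(5, 7): e=[-18,0,126] → ·  [on edge]
    (3,3)@(7, 7): e=[-2,12,98] → ·
    (4,3)@(9, 7): e=[14,24,70] → #
    (7,3)@(15, 7): e=[62,60,-14] → ·
    (1,4)@(3, 9): e=[-54,0,162] → ·  [on edge]
    (0,5)@(1, 11): e=[-90,0,198] → ·  [on edge]
  covered (15 px):
    · · · · · # · · ·
    · · · · # # · · ·
    · · · # # # # · ·
    · · · · # # # · ·
    · · · · · # # · ·
    · · · · · · # # ·
    · · · · · · · # ·
    · · · · · · · · ·
    · · · · · · · · ·
    · · · · · · · · ·
T3:
  2·area = 166  (B↔C swapped to make it positive)
  edge (3, 1)→(16, 12): d=(13,11) inclusive
  edge (16, 12)→(8, 18): d=(-8,6) inclusive
  edge (8, 18)→(3, 1): d=(-5,-17) inclusive
    (1,0)@(3, 1): e=[0,166,0] → #  [on edge]
    (2,0)@(5, 1): e=[-22,154,34] → ·
    (1,1)@(3, 3): e=[26,150,-10] → ·
    (2,1)@(5, 3): e=[4,138,24] → #
    (3,1)@(7, 3): e=[-18,126,58] → ·
    (2,2)@(5, 5): e=[30,122,14] → #
    (3,2)@(7, 5): e=[8,110,48] → #
    (4,2)@(9, 5): e=[-14,98,82] → ·
    (2,3)@(5, 7): e=[56,106,4] → #
    (4,3)@(9, 7): e=[12,82,72] → #
    (5,3)@(11, 7): e=[-10,70,106] → ·
    (2,4)@(5, 9): e=[82,90,-6] → ·
  covered (21 px):
    · # · · · · · · ·
    · · # · · · · · ·
    · · # # · · · · ·
    · · # # # · · · ·
    · · · # # # · · ·
    · · · # # # # · ·
    · · · # # # # · ·
    · · · · # # · · ·
    · · · · # · · · ·
    · · · · · · · · ·

Final: 49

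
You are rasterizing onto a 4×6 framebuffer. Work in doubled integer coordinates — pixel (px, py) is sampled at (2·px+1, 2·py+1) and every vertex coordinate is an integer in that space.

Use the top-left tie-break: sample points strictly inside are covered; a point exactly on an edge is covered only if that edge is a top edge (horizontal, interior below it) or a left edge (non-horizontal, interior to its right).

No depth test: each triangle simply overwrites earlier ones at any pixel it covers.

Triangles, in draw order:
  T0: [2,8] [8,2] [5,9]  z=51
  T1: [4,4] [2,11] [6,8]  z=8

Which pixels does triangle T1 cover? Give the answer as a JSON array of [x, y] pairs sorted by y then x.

T0:
  2·area = 24
  edge (2, 8)→(8, 2): d=(6,-6) top-left  bias=+0
  edge (8, 2)→(5, 9): d=(-3,7) right/bottom  bias=-1
  edge (5, 9)→(2, 8): d=(-3,-1) top-left  bias=+0
    (3,1)@(7, 3): e=[0,4,20] → █  [on edge]
    (2,2)@(5, 5): e=[0,12,12] → █  [on edge]
    (3,2)@(7, 5): e=[12,-2,14] → ·
    (1,3)@(3, 7): e=[0,20,4] → █  [on edge]
    (3,3)@(7, 7): e=[24,-8,8] → ·
    (0,4)@(1, 9): e=[0,28,-4] → ·  [on edge]
    (1,4)@(3, 9): e=[12,14,-2] → ·
    (2,4)@(5, 9): e=[24,0,0] → ·  [on edge]
  covered (4 px):
    · · · ·
    · · · █
    · · █ ·
    · █ █ ·
    · · · ·
    · · · ·
T1:
  2·area = 22  (B↔C swapped to make it positive)
  edge (4, 4)→(6, 8): d=(2,4) right/bottom  bias=-1
  edge (6, 8)→(2, 11): d=(-4,3) right/bottom  bias=-1
  edge (2, 11)→(4, 4): d=(2,-7) top-left  bias=+0
    (2,3)@(5, 7): e=[2,7,13] → █
    (3,3)@(7, 7): e=[-6,1,27] → ·
    (1,4)@(3, 9): e=[14,5,3] → █
    (2,4)@(5, 9): e=[6,-1,17] → ·
    (1,5)@(3, 11): e=[18,-3,7] → ·
  covered (2 px):
    · · · ·
    · · · ·
    · · · ·
    · · █ ·
    · █ · ·
    · · · ·

Result: [[2,3],[1,4]]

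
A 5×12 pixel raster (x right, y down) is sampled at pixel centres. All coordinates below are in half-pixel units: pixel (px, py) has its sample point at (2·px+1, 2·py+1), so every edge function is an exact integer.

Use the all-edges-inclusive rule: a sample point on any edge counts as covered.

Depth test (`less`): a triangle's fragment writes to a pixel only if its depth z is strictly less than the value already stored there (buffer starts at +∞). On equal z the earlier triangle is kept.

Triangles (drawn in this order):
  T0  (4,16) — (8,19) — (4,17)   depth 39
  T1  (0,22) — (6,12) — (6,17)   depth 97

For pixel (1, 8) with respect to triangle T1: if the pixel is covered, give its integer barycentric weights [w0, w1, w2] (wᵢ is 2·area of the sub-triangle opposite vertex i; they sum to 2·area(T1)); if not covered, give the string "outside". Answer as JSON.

T0:
  2·area = 4
  edge (4, 16)→(8, 19): d=(4,3) inclusive
  edge (8, 19)→(4, 17): d=(-4,-2) inclusive
  edge (4, 17)→(4, 16): d=(0,-1) inclusive
    (2,8)@(5, 17): e=[1,2,1] → █
    (3,8)@(7, 17): e=[-5,6,3] → ·
    (2,9)@(5, 19): e=[9,-6,1] → ·
  covered (1 px):
    · · · · ·
    · · · · ·
    · · · · ·
    · · · · ·
    · · · · ·
    · · · · ·
    · · · · ·
    · · · · ·
    · · █ · ·
    · · · · ·
    · · · · ·
    · · · · ·
T1:
  2·area = 30
  edge (0, 22)→(6, 12): d=(6,-10) inclusive
  edge (6, 12)→(6, 17): d=(0,5) inclusive
  edge (6, 17)→(0, 22): d=(-6,5) inclusive
    (4,3)@(9, 7): e=[0,-15,45] → ·  [on edge]
    (2,7)@(5, 15): e=[8,5,17] → █
    (3,7)@(7, 15): e=[28,-5,7] → ·
    (1,8)@(3, 17): e=[0,15,15] → █  [on edge]
    (3,8)@(7, 17): e=[40,-5,-5] → ·
    (1,9)@(3, 19): e=[12,15,3] → █
    (2,9)@(5, 19): e=[32,5,-7] → ·
    (0,10)@(1, 21): e=[4,25,1] → █
    (1,10)@(3, 21): e=[24,15,-9] → ·
    (0,11)@(1, 23): e=[16,25,-11] → ·
  covered (5 px):
    · · · · ·
    · · · · ·
    · · · · ·
    · · · · ·
    · · · · ·
    · · · · ·
    · · · · ·
    · · █ · ·
    · █ █ · ·
    · █ · · ·
    █ · · · ·
    · · · · ·

Answer: [15,15,0]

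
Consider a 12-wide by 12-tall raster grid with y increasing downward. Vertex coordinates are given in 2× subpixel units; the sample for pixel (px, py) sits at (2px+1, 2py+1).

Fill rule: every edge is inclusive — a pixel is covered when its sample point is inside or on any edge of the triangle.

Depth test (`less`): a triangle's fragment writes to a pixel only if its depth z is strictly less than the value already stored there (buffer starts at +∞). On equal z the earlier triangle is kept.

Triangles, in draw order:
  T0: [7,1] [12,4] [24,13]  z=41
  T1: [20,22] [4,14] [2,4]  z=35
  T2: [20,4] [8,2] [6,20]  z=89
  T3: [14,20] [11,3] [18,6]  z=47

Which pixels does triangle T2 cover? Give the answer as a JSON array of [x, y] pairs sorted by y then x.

T0:
  2·area = 9
  edge (7, 1)→(12, 4): d=(5,3) inclusive
  edge (12, 4)→(24, 13): d=(12,9) inclusive
  edge (24, 13)→(7, 1): d=(-17,-12) inclusive
    (3,0)@(7, 1): e=[0,9,0] → X  [on edge]
    (4,0)@(9, 1): e=[-6,-9,24] → .
    (3,1)@(7, 3): e=[10,33,-34] → .
    (6,2)@(13, 5): e=[2,3,4] → X
    (7,2)@(15, 5): e=[-4,-15,28] → .
    (6,3)@(13, 7): e=[12,27,-30] → .
    (8,3)@(17, 7): e=[0,-9,18] → .  [on edge]
  covered (2 px):
    . . . X . . . . . . . .
    . . . . . . . . . . . .
    . . . . . . X . . . . .
    . . . . . . . . . . . .
    . . . . . . . . . . . .
    . . . . . . . . . . . .
    . . . . . . . . . . . .
    . . . . . . . . . . . .
    . . . . . . . . . . . .
    . . . . . . . . . . . .
    . . . . . . . . . . . .
    . . . . . . . . . . . .
T1:
  2·area = 144
  edge (20, 22)→(4, 14): d=(-16,-8) inclusive
  edge (4, 14)→(2, 4): d=(-2,-10) inclusive
  edge (2, 4)→(20, 22): d=(18,18) inclusive
    (0,1)@(1, 3): e=[152,-8,0] → .  [on edge]
    (1,2)@(3, 5): e=[136,8,0] → X  [on edge]
    (2,2)@(5, 5): e=[152,28,-36] → .
    (1,3)@(3, 7): e=[104,4,36] → X
    (2,3)@(5, 7): e=[120,24,0] → X  [on edge]
    (3,3)@(7, 7): e=[136,44,-36] → .
    (1,4)@(3, 9): e=[72,0,72] → X  [on edge]
    (3,4)@(7, 9): e=[104,40,0] → X  [on edge]
    (4,4)@(9, 9): e=[120,60,-36] → .
    (1,5)@(3, 11): e=[40,-4,108] → .
    (2,5)@(5, 11): e=[56,16,72] → X
    (4,5)@(9, 11): e=[88,56,0] → X  [on edge]
    (5,6)@(11, 13): e=[72,72,0] → X  [on edge]
    (6,7)@(13, 15): e=[56,88,0] → X  [on edge]
    (7,8)@(15, 17): e=[40,104,0] → X  [on edge]
    (2,9)@(5, 19): e=[-72,0,216] → .  [on edge]
    (8,9)@(17, 19): e=[24,120,0] → X  [on edge]
    (9,10)@(19, 21): e=[8,136,0] → X  [on edge]
    (10,11)@(21, 23): e=[-8,152,0] → .  [on edge]
  covered (23 px):
    . . . . . . . . . . . .
    . . . . . . . . . . . .
    . X . . . . . . . . . .
    . X X . . . . . . . . .
    . X X X . . . . . . . .
    . . X X X . . . . . . .
    . . X X X X . . . . . .
    . . . X X X X . . . . .
    . . . . . X X X . . . .
    . . . . . . . X X . . .
    . . . . . . . . . X . .
    . . . . . . . . . . . .
T2:
  2·area = 220  (B↔C swapped to make it positive)
  edge (20, 4)→(6, 20): d=(-14,16) inclusive
  edge (6, 20)→(8, 2): d=(2,-18) inclusive
  edge (8, 2)→(20, 4): d=(12,2) inclusive
    (4,1)@(9, 3): e=[190,20,10] → X
    (5,1)@(11, 3): e=[158,56,6] → X
    (6,1)@(13, 3): e=[126,92,2] → X
    (7,1)@(15, 3): e=[94,128,-2] → .
    (4,2)@(9, 5): e=[162,24,34] → X
    (7,2)@(15, 5): e=[66,132,22] → X
    (8,2)@(17, 5): e=[34,168,18] → X
    (9,2)@(19, 5): e=[2,204,14] → X
    (10,2)@(21, 5): e=[-30,240,10] → .
    (4,3)@(9, 7): e=[134,28,58] → X
    (9,3)@(19, 7): e=[-26,208,38] → .
    (4,4)@(9, 9): e=[106,32,82] → X
    (3,5)@(7, 11): e=[110,0,110] → X  [on edge]
  covered (28 px):
    . . . . . . . . . . . .
    . . . . X X X . . . . .
    . . . . X X X X X X . .
    . . . . X X X X X . . .
    . . . . X X X X . . . .
    . . . X X X X . . . . .
    . . . X X X . . . . . .
    . . . X X . . . . . . .
    . . . X . . . . . . . .
    . . . . . . . . . . . .
    . . . . . . . . . . . .
    . . . . . . . . . . . .
T3:
  2·area = 110
  edge (14, 20)→(11, 3): d=(-3,-17) inclusive
  edge (11, 3)→(18, 6): d=(7,3) inclusive
  edge (18, 6)→(14, 20): d=(-4,14) inclusive
    (5,1)@(11, 3): e=[0,0,110] → X  [on edge]
    (6,1)@(13, 3): e=[34,-6,82] → .
    (5,2)@(11, 5): e=[-6,14,102] → .
    (6,2)@(13, 5): e=[28,8,74] → X
    (7,2)@(15, 5): e=[62,2,46] → X
    (8,2)@(17, 5): e=[96,-4,18] → .
    (6,3)@(13, 7): e=[22,22,66] → X
    (8,3)@(17, 7): e=[90,10,10] → X
    (9,3)@(19, 7): e=[124,4,-18] → .
    (6,4)@(13, 9): e=[16,36,58] → X
    (9,4)@(19, 9): e=[118,18,-26] → .
    (6,5)@(13, 11): e=[10,50,50] → X
  covered (14 px):
    . . . . . . . . . . . .
    . . . . . X . . . . . .
    . . . . . . X X . . . .
    . . . . . . X X X . . .
    . . . . . . X X X . . .
    . . . . . . X X . . . .
    . . . . . . X X . . . .
    . . . . . . . X . . . .
    . . . . . . . . . . . .
    . . . . . . . . . . . .
    . . . . . . . . . . . .
    . . . . . . . . . . . .

Final: [[4,1],[5,1],[6,1],[4,2],[5,2],[6,2],[7,2],[8,2],[9,2],[4,3],[5,3],[6,3],[7,3],[8,3],[4,4],[5,4],[6,4],[7,4],[3,5],[4,5],[5,5],[6,5],[3,6],[4,6],[5,6],[3,7],[4,7],[3,8]]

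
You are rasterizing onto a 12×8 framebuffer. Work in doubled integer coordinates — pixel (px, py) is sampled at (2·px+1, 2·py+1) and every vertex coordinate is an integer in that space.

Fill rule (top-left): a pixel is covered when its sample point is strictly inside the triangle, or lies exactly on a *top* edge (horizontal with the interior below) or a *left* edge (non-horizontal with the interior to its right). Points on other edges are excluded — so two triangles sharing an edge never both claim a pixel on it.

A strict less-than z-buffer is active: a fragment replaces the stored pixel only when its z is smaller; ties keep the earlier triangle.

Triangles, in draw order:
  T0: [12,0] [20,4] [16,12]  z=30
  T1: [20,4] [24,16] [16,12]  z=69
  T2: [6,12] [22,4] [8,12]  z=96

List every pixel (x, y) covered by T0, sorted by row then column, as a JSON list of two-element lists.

T0:
  2·area = 80
  edge (12, 0)→(20, 4): d=(8,4) right/bottom  bias=-1
  edge (20, 4)→(16, 12): d=(-4,8) right/bottom  bias=-1
  edge (16, 12)→(12, 0): d=(-4,-12) top-left  bias=+0
    (6,0)@(13, 1): e=[4,68,8] → #
    (7,0)@(15, 1): e=[-4,52,32] → ·
    (6,1)@(13, 3): e=[20,60,0] → #  [on edge]
    (7,1)@(15, 3): e=[12,44,24] → #
    (8,1)@(17, 3): e=[4,28,48] → #
    (9,1)@(19, 3): e=[-4,12,72] → ·
    (6,2)@(13, 5): e=[36,52,-8] → ·
    (7,2)@(15, 5): e=[28,36,16] → #
    (9,2)@(19, 5): e=[12,4,64] → #
    (10,2)@(21, 5): e=[4,-12,88] → ·
    (7,3)@(15, 7): e=[44,28,8] → #
    (9,3)@(19, 7): e=[28,-4,56] → ·
    (7,4)@(15, 9): e=[60,20,0] → #  [on edge]
    (8,7)@(17, 15): e=[100,-20,0] → ·  [on edge]
  covered (11 px):
    · · · · · · # · · · · ·
    · · · · · · # # # · · ·
    · · · · · · · # # # · ·
    · · · · · · · # # · · ·
    · · · · · · · # # · · ·
    · · · · · · · · · · · ·
    · · · · · · · · · · · ·
    · · · · · · · · · · · ·
T1:
  2·area = 80
  edge (20, 4)→(24, 16): d=(4,12) right/bottom  bias=-1
  edge (24, 16)→(16, 12): d=(-8,-4) top-left  bias=+0
  edge (16, 12)→(20, 4): d=(4,-8) top-left  bias=+0
    (9,0)@(19, 1): e=[0,100,-20] → ·  [on edge]
    (9,3)@(19, 7): e=[24,52,4] → #
    (10,3)@(21, 7): e=[0,60,20] → ·  [on edge]
    (9,4)@(19, 9): e=[32,36,12] → #
    (10,4)@(21, 9): e=[8,44,28] → #
    (11,4)@(23, 9): e=[-16,52,44] → ·
    (8,5)@(17, 11): e=[64,12,4] → #
    (11,5)@(23, 11): e=[-8,36,52] → ·
    (8,6)@(17, 13): e=[72,-4,12] → ·
    (9,6)@(19, 13): e=[48,4,28] → #
    (11,6)@(23, 13): e=[0,20,60] → ·  [on edge]
    (9,7)@(19, 15): e=[56,-12,36] → ·
  covered (9 px):
    · · · · · · · · · · · ·
    · · · · · · · · · · · ·
    · · · · · · · · · · · ·
    · · · · · · · · · # · ·
    · · · · · · · · · # # ·
    · · · · · · · · # # # ·
    · · · · · · · · · # # ·
    · · · · · · · · · · · #
T2:
  2·area = 16
  edge (6, 12)→(22, 4): d=(16,-8) top-left  bias=+0
  edge (22, 4)→(8, 12): d=(-14,8) right/bottom  bias=-1
  edge (8, 12)→(6, 12): d=(-2,0) right/bottom  bias=-1
    (6,4)@(13, 9): e=[8,2,6] → #
    (7,4)@(15, 9): e=[24,-14,6] → ·
    (4,5)@(9, 11): e=[8,6,2] → #
    (5,5)@(11, 11): e=[24,-10,2] → ·
    (6,5)@(13, 11): e=[40,-26,2] → ·
    (4,6)@(9, 13): e=[40,-22,-2] → ·
  covered (2 px):
    · · · · · · · · · · · ·
    · · · · · · · · · · · ·
    · · · · · · · · · · · ·
    · · · · · · · · · · · ·
    · · · · · · # · · · · ·
    · · · · # · · · · · · ·
    · · · · · · · · · · · ·
    · · · · · · · · · · · ·

Answer: [[6,0],[6,1],[7,1],[8,1],[7,2],[8,2],[9,2],[7,3],[8,3],[7,4],[8,4]]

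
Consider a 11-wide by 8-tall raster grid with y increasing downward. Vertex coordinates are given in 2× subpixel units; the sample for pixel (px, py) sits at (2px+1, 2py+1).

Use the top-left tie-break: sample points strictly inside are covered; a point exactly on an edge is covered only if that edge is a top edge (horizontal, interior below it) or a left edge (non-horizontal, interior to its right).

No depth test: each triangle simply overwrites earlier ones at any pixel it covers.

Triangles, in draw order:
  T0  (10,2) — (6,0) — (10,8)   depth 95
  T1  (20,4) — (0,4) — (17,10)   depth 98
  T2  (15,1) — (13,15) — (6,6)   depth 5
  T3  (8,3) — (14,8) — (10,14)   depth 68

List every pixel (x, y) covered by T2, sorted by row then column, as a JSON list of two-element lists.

T0:
  2·area = 24  (B↔C swapped to make it positive)
  edge (10, 2)→(10, 8): d=(0,6) right/bottom  bias=-1
  edge (10, 8)→(6, 0): d=(-4,-8) top-left  bias=+0
  edge (6, 0)→(10, 2): d=(4,2) right/bottom  bias=-1
    (3,0)@(7, 1): e=[18,4,2] → █
    (4,0)@(9, 1): e=[6,20,-2] → ·
    (3,1)@(7, 3): e=[18,-4,10] → ·
    (4,1)@(9, 3): e=[6,12,6] → █
    (5,1)@(11, 3): e=[-6,28,2] → ·
    (4,2)@(9, 5): e=[6,4,14] → █
    (5,2)@(11, 5): e=[-6,20,10] → ·
    (4,3)@(9, 7): e=[6,-4,22] → ·
  covered (3 px):
    · · · █ · · · · · · ·
    · · · · █ · · · · · ·
    · · · · █ · · · · · ·
    · · · · · · · · · · ·
    · · · · · · · · · · ·
    · · · · · · · · · · ·
    · · · · · · · · · · ·
    · · · · · · · · · · ·
T1:
  2·area = 120  (B↔C swapped to make it positive)
  edge (20, 4)→(17, 10): d=(-3,6) right/bottom  bias=-1
  edge (17, 10)→(0, 4): d=(-17,-6) top-left  bias=+0
  edge (0, 4)→(20, 4): d=(20,0) top-left  bias=+0
    (1,2)@(3, 5): e=[99,1,20] → █
    (2,2)@(5, 5): e=[87,13,20] → █
    (3,2)@(7, 5): e=[75,25,20] → █
    (4,2)@(9, 5): e=[63,37,20] → █
    (5,2)@(11, 5): e=[51,49,20] → █
    (6,2)@(13, 5): e=[39,61,20] → █
    (7,2)@(15, 5): e=[27,73,20] → █
    (8,2)@(17, 5): e=[15,85,20] → █
    (9,2)@(19, 5): e=[3,97,20] → █
    (10,2)@(21, 5): e=[-9,109,20] → ·
    (1,3)@(3, 7): e=[93,-33,60] → ·
    (2,3)@(5, 7): e=[81,-21,60] → ·
  covered (16 px):
    · · · · · · · · · · ·
    · · · · · · · · · · ·
    · █ █ █ █ █ █ █ █ █ ·
    · · · · █ █ █ █ █ · ·
    · · · · · · · █ █ · ·
    · · · · · · · · · · ·
    · · · · · · · · · · ·
    · · · · · · · · · · ·
T2:
  2·area = 116
  edge (15, 1)→(13, 15): d=(-2,14) right/bottom  bias=-1
  edge (13, 15)→(6, 6): d=(-7,-9) top-left  bias=+0
  edge (6, 6)→(15, 1): d=(9,-5) top-left  bias=+0
    (7,0)@(15, 1): e=[0,116,0] → ·  [on edge]
    (6,1)@(13, 3): e=[24,84,8] → █
    (7,1)@(15, 3): e=[-4,102,18] → ·
    (4,2)@(9, 5): e=[76,34,6] → █
    (5,2)@(11, 5): e=[48,52,16] → █
    (7,2)@(15, 5): e=[-8,88,36] → ·
    (3,3)@(7, 7): e=[100,2,14] → █
    (7,3)@(15, 7): e=[-12,74,54] → ·
    (3,4)@(7, 9): e=[96,-12,32] → ·
    (4,4)@(9, 9): e=[68,6,42] → █
    (7,4)@(15, 9): e=[-16,60,72] → ·
    (4,5)@(9, 11): e=[64,-8,60] → ·
    (6,7)@(13, 15): e=[0,0,116] → ·  [on edge]
  covered (14 px):
    · · · · · · · · · · ·
    · · · · · · █ · · · ·
    · · · · █ █ █ · · · ·
    · · · █ █ █ █ · · · ·
    · · · · █ █ █ · · · ·
    · · · · · █ █ · · · ·
    · · · · · · █ · · · ·
    · · · · · · · · · · ·
T3:
  2·area = 56
  edge (8, 3)→(14, 8): d=(6,5) right/bottom  bias=-1
  edge (14, 8)→(10, 14): d=(-4,6) right/bottom  bias=-1
  edge (10, 14)→(8, 3): d=(-2,-11) top-left  bias=+0
    (4,2)@(9, 5): e=[7,42,7] → █
    (5,2)@(11, 5): e=[-3,30,29] → ·
    (4,3)@(9, 7): e=[19,34,3] → █
    (5,3)@(11, 7): e=[9,22,25] → █
    (6,3)@(13, 7): e=[-1,10,47] → ·
    (4,4)@(9, 9): e=[31,26,-1] → ·
    (5,4)@(11, 9): e=[21,14,21] → █
    (6,4)@(13, 9): e=[11,2,43] → █
    (7,4)@(15, 9): e=[1,-10,65] → ·
    (5,5)@(11, 11): e=[33,6,17] → █
    (6,5)@(13, 11): e=[23,-6,39] → ·
    (5,6)@(11, 13): e=[45,-2,13] → ·
  covered (6 px):
    · · · · · · · · · · ·
    · · · · · · · · · · ·
    · · · · █ · · · · · ·
    · · · · █ █ · · · · ·
    · · · · · █ █ · · · ·
    · · · · · █ · · · · ·
    · · · · · · · · · · ·
    · · · · · · · · · · ·

Answer: [[6,1],[4,2],[5,2],[6,2],[3,3],[4,3],[5,3],[6,3],[4,4],[5,4],[6,4],[5,5],[6,5],[6,6]]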